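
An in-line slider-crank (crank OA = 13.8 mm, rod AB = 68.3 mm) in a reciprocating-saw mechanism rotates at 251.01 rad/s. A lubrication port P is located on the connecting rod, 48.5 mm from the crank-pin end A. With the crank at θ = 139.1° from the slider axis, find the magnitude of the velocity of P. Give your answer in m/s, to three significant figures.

2.16

ω = 251 rad/s.  Crank-pin speed |V_A| = rω = 3.4639 m/s, perpendicular to OA.
Rod angle: sinφ = −(r/L) sinθ ⇒ φ = -7.602°; ω_rod = −rω cosθ/√(L²−r²sin²θ) = +38.674 rad/s.
V_P = V_A + ω_rod × AP, with AP = 0.0485 m along the rod.
Components: V_Px = −rω sinθ − a·ω_rod·sinφ = -2.0198 m/s;  V_Py = rω cosθ + a·ω_rod·cosφ = -0.75902 m/s.
|V_P| = √(V_Px² + V_Py²) = 2.1577 m/s.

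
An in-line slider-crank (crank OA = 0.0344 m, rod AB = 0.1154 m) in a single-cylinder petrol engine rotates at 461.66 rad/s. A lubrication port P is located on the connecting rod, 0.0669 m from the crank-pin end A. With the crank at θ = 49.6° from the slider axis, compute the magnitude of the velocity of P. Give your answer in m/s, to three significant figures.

ω = 461.7 rad/s.  Crank-pin speed |V_A| = rω = 15.881 m/s, perpendicular to OA.
Rod angle: sinφ = −(r/L) sinθ ⇒ φ = -13.121°; ω_rod = −rω cosθ/√(L²−r²sin²θ) = -91.584 rad/s.
V_P = V_A + ω_rod × AP, with AP = 0.0669 m along the rod.
Components: V_Px = −rω sinθ − a·ω_rod·sinφ = -13.485 m/s;  V_Py = rω cosθ + a·ω_rod·cosφ = +4.3259 m/s.
|V_P| = √(V_Px² + V_Py²) = 14.162 m/s.

14.2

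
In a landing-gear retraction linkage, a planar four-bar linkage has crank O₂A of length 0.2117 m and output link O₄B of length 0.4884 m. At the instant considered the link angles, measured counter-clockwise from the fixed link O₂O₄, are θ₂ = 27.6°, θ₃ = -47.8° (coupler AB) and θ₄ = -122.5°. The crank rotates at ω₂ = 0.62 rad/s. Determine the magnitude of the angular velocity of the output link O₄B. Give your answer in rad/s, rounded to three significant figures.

0.270

ω₂ = 0.62 rad/s
Differentiating the loop-closure r₂e^{iθ₂}+r₃e^{iθ₃}=r₁+r₄e^{iθ₄} gives r₂ω₂e^{iθ₂}+r₃ω₃e^{iθ₃}=r₄ω₄e^{iθ₄}.
Eliminating the other unknown: ω₄ = r₂ω₂ sin(θ₂−θ₃) / [r₄ sin(θ₄−θ₃)].
Numerator sine = +0.96771; denominator sine = -0.96456.
Result = 0.2117·0.62·(+0.96771) / (0.4884·(-0.96456)) = -0.26962 rad/s; magnitude 0.26962 rad/s.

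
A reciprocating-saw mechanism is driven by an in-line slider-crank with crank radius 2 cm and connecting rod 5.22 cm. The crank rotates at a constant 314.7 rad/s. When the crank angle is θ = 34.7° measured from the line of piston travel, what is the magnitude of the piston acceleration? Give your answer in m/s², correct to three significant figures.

1930

ω = 314.7 rad/s
x(θ) = r cosθ + √(L² − r² sin²θ); with ω constant, a = ω²·d²x/dθ².
d²x/dθ² = −r cosθ − r²(cos2θ)/√u − r⁴ sin²2θ/(4u^{3/2}),  u = L² − r² sin²θ = 0.00259521 m².
Substituting r = 0.02 m, L = 0.0522 m, θ = 34.7°: d²x/dθ² = -0.019471 m.
a = ω²·d²x/dθ² = (314.7)²·(-0.019471) = -1928.3 m/s²;  |a| = 1928.3 m/s².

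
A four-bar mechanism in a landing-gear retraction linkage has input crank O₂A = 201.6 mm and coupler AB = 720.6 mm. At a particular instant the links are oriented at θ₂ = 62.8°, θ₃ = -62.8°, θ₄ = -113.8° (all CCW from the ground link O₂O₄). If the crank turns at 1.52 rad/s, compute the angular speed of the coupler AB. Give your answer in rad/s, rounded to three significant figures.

ω₂ = 1.52 rad/s
Differentiating the loop-closure r₂e^{iθ₂}+r₃e^{iθ₃}=r₁+r₄e^{iθ₄} gives r₂ω₂e^{iθ₂}+r₃ω₃e^{iθ₃}=r₄ω₄e^{iθ₄}.
Eliminating the other unknown: ω₃ = r₂ω₂ sin(θ₄−θ₂) / [r₃ sin(θ₃−θ₄)].
Numerator sine = -0.05931; denominator sine = +0.77715.
Result = 0.2016·1.52·(-0.05931) / (0.7206·(+0.77715)) = -0.032452 rad/s; magnitude 0.032452 rad/s.

0.0325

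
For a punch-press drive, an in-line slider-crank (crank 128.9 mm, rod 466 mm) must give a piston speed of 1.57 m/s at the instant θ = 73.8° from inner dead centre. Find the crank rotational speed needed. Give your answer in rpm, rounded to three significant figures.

For an in-line slider-crank, |v_piston| = rω|sinθ|·[1 + r cosθ/√(L² − r² sin²θ)].
With r = 0.1289 m, L = 0.466 m, θ = 73.8°: the bracketed kinematic factor |dx/dθ| = 0.13369 m.
ω = v/|dx/dθ| = 1.57/0.13369 = 11.744 rad/s.
N = 60ω/(2π) = 112.14 rpm.

112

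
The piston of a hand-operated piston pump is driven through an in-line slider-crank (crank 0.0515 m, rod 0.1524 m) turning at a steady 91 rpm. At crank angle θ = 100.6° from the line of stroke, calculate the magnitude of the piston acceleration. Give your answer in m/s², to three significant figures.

2.42

ω = 2π·91/60 = 9.529 rad/s
x(θ) = r cosθ + √(L² − r² sin²θ); with ω constant, a = ω²·d²x/dθ².
d²x/dθ² = −r cosθ − r²(cos2θ)/√u − r⁴ sin²2θ/(4u^{3/2}),  u = L² − r² sin²θ = 0.0206633 m².
Substituting r = 0.0515 m, L = 0.1524 m, θ = 100.6°: d²x/dθ² = +0.026598 m.
a = ω²·d²x/dθ² = (9.529)²·(+0.026598) = +2.4154 m/s²;  |a| = 2.4154 m/s².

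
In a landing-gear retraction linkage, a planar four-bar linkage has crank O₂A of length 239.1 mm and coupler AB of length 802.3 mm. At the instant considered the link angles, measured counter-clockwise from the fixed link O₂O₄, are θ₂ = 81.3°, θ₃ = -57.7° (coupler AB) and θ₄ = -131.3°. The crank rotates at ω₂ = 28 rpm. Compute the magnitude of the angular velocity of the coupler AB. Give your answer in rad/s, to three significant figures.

ω₂ = 2.932 rad/s (from 28 rpm).
Differentiating the loop-closure r₂e^{iθ₂}+r₃e^{iθ₃}=r₁+r₄e^{iθ₄} gives r₂ω₂e^{iθ₂}+r₃ω₃e^{iθ₃}=r₄ω₄e^{iθ₄}.
Eliminating the other unknown: ω₃ = r₂ω₂ sin(θ₄−θ₂) / [r₃ sin(θ₃−θ₄)].
Numerator sine = +0.53877; denominator sine = +0.95931.
Result = 0.2391·2.932·(+0.53877) / (0.8023·(+0.95931)) = +0.49076 rad/s; magnitude 0.49076 rad/s.

0.491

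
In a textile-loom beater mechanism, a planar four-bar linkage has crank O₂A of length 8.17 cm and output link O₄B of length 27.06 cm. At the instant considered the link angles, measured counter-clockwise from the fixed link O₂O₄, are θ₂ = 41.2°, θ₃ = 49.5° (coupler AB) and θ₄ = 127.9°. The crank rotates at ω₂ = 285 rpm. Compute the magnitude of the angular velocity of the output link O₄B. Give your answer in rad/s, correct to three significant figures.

ω₂ = 29.85 rad/s (from 285 rpm).
Differentiating the loop-closure r₂e^{iθ₂}+r₃e^{iθ₃}=r₁+r₄e^{iθ₄} gives r₂ω₂e^{iθ₂}+r₃ω₃e^{iθ₃}=r₄ω₄e^{iθ₄}.
Eliminating the other unknown: ω₄ = r₂ω₂ sin(θ₂−θ₃) / [r₄ sin(θ₄−θ₃)].
Numerator sine = -0.14436; denominator sine = +0.97958.
Result = 0.0817·29.85·(-0.14436) / (0.2706·(+0.97958)) = -1.3279 rad/s; magnitude 1.3279 rad/s.

1.33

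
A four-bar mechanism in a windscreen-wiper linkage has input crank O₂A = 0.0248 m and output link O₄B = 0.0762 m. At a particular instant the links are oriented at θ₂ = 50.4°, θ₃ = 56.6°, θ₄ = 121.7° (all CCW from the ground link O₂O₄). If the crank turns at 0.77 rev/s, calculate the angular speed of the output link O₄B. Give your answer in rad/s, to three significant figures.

ω₂ = 4.838 rad/s (from 0.77 rev/s).
Differentiating the loop-closure r₂e^{iθ₂}+r₃e^{iθ₃}=r₁+r₄e^{iθ₄} gives r₂ω₂e^{iθ₂}+r₃ω₃e^{iθ₃}=r₄ω₄e^{iθ₄}.
Eliminating the other unknown: ω₄ = r₂ω₂ sin(θ₂−θ₃) / [r₄ sin(θ₄−θ₃)].
Numerator sine = -0.10800; denominator sine = +0.90704.
Result = 0.0248·4.838·(-0.10800) / (0.0762·(+0.90704)) = -0.18748 rad/s; magnitude 0.18748 rad/s.

0.187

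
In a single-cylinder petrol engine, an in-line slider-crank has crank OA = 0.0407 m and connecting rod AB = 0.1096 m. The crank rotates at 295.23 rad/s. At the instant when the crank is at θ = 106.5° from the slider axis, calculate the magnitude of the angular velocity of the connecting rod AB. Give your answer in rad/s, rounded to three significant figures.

33.3

ω = 295.2 rad/s
The rod makes angle φ with the slider axis where L sinφ = r sinθ; differentiating, L cosφ·φ̇ = r ω cosθ.
L cosφ = √(L² − r² sin²θ) = 0.10242 m.
|ω_rod| = r ω |cosθ| / √(L² − r² sin²θ) = 0.0407·295.2·0.28402/0.10242 = 33.321 rad/s.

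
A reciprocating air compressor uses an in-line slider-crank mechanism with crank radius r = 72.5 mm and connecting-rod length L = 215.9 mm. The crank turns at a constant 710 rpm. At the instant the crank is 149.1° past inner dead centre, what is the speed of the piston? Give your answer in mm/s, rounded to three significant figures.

ω = 2π·710/60 = 74.35 rad/s
For an in-line slider-crank, x = r cosθ + √(L² − r² sin²θ), so v = −rω sinθ·[1 + r cosθ/√(L² − r² sin²θ)].
With r = 0.0725 m, L = 0.2159 m, θ = 149.1°: √(L² − r² sin²θ) = 0.21267 m.
v = −0.0725·74.35·0.51354·[1 + 0.0725·-0.85806/0.21267] = -1.9584 m/s.
|v| = 1.9584 m/s = 1958.4 mm/s.

1960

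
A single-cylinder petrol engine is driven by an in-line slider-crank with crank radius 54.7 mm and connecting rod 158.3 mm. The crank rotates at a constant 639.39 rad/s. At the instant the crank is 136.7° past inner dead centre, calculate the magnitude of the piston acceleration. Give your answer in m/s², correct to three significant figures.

15600

ω = 639.4 rad/s
x(θ) = r cosθ + √(L² − r² sin²θ); with ω constant, a = ω²·d²x/dθ².
d²x/dθ² = −r cosθ − r²(cos2θ)/√u − r⁴ sin²2θ/(4u^{3/2}),  u = L² − r² sin²θ = 0.0236516 m².
Substituting r = 0.0547 m, L = 0.1583 m, θ = 136.7°: d²x/dθ² = +0.038042 m.
a = ω²·d²x/dθ² = (639.4)²·(+0.038042) = +15552 m/s²;  |a| = 15552 m/s².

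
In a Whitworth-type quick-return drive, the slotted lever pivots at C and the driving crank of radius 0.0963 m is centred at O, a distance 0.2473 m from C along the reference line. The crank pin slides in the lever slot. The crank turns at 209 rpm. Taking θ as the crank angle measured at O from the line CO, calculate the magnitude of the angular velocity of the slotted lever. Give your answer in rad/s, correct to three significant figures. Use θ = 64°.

4.73

ω = 21.89 rad/s (from 209 rpm).
Crank pin A relative to C: A = (d + r cosθ, r sinθ); lever angle φ = atan2(r sinθ, d + r cosθ).
Differentiating tanφ: φ̇ = rω(d cosθ + r)/(d² + r² + 2dr cosθ).
d² + r² + 2dr cosθ = |CA|² = 0.0913106 m²;  d cosθ + r = +0.20471 m.
|ω_lever| = |0.0963·21.89·+0.20471| / 0.0913106 = 4.7252 rad/s.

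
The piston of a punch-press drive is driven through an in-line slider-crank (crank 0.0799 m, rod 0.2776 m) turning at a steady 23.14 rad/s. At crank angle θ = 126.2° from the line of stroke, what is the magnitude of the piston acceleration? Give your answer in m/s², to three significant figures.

ω = 23.14 rad/s
x(θ) = r cosθ + √(L² − r² sin²θ); with ω constant, a = ω²·d²x/dθ².
d²x/dθ² = −r cosθ − r²(cos2θ)/√u − r⁴ sin²2θ/(4u^{3/2}),  u = L² − r² sin²θ = 0.0729046 m².
Substituting r = 0.0799 m, L = 0.2776 m, θ = 126.2°: d²x/dθ² = +0.053868 m.
a = ω²·d²x/dθ² = (23.14)²·(+0.053868) = +28.844 m/s²;  |a| = 28.844 m/s².

28.8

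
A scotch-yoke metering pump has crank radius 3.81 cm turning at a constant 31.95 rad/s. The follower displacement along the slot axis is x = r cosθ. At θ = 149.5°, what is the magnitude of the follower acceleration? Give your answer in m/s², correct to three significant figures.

ω = 31.95 rad/s
x = r cosθ ⇒ ẍ = −rω² cosθ (ω constant).
|a| = rω²|cosθ| = 0.0381·(31.95)²·|cos 149.5°| = 33.511 m/s².

33.5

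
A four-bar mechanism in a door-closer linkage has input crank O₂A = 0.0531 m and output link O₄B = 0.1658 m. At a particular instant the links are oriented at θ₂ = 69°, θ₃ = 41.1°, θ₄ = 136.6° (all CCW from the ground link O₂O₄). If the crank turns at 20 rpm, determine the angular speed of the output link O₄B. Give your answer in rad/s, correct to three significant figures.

ω₂ = 2.094 rad/s (from 20 rpm).
Differentiating the loop-closure r₂e^{iθ₂}+r₃e^{iθ₃}=r₁+r₄e^{iθ₄} gives r₂ω₂e^{iθ₂}+r₃ω₃e^{iθ₃}=r₄ω₄e^{iθ₄}.
Eliminating the other unknown: ω₄ = r₂ω₂ sin(θ₂−θ₃) / [r₄ sin(θ₄−θ₃)].
Numerator sine = +0.46793; denominator sine = +0.99540.
Result = 0.0531·2.094·(+0.46793) / (0.1658·(+0.99540)) = +0.31532 rad/s; magnitude 0.31532 rad/s.

0.315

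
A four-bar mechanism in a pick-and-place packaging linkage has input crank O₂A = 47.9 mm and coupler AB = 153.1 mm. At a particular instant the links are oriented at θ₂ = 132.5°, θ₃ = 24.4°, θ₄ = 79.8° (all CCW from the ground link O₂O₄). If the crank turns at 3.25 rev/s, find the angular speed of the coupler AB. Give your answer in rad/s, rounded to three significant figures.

6.17

ω₂ = 20.42 rad/s (from 3.25 rev/s).
Differentiating the loop-closure r₂e^{iθ₂}+r₃e^{iθ₃}=r₁+r₄e^{iθ₄} gives r₂ω₂e^{iθ₂}+r₃ω₃e^{iθ₃}=r₄ω₄e^{iθ₄}.
Eliminating the other unknown: ω₃ = r₂ω₂ sin(θ₄−θ₂) / [r₃ sin(θ₃−θ₄)].
Numerator sine = -0.79547; denominator sine = -0.82314.
Result = 0.0479·20.42·(-0.79547) / (0.1531·(-0.82314)) = +6.1742 rad/s; magnitude 6.1742 rad/s.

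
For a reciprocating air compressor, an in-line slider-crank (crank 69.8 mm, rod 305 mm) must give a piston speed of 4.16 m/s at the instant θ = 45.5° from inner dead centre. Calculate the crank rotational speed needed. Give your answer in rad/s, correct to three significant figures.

For an in-line slider-crank, |v_piston| = rω|sinθ|·[1 + r cosθ/√(L² − r² sin²θ)].
With r = 0.0698 m, L = 0.305 m, θ = 45.5°: the bracketed kinematic factor |dx/dθ| = 0.057879 m.
ω = v/|dx/dθ| = 4.16/0.057879 = 71.874 rad/s.

71.9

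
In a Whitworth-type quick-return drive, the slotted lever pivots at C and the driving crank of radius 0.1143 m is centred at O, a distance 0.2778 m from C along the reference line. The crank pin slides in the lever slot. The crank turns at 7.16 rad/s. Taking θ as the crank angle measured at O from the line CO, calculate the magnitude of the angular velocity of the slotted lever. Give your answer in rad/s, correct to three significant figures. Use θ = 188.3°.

4.80

ω = 7.16 rad/s
Crank pin A relative to C: A = (d + r cosθ, r sinθ); lever angle φ = atan2(r sinθ, d + r cosθ).
Differentiating tanφ: φ̇ = rω(d cosθ + r)/(d² + r² + 2dr cosθ).
d² + r² + 2dr cosθ = |CA|² = 0.0273974 m²;  d cosθ + r = -0.16059 m.
|ω_lever| = |0.1143·7.16·-0.16059| / 0.0273974 = 4.797 rad/s.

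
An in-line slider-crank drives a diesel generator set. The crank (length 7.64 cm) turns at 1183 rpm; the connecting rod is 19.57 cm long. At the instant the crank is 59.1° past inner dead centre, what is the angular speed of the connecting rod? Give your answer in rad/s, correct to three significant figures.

26.4

ω = 123.9 rad/s (converted from 1183 rpm).
The rod makes angle φ with the slider axis where L sinφ = r sinθ; differentiating, L cosφ·φ̇ = r ω cosθ.
L cosφ = √(L² − r² sin²θ) = 0.18439 m.
|ω_rod| = r ω |cosθ| / √(L² − r² sin²θ) = 0.0764·123.9·0.51354/0.18439 = 26.359 rad/s.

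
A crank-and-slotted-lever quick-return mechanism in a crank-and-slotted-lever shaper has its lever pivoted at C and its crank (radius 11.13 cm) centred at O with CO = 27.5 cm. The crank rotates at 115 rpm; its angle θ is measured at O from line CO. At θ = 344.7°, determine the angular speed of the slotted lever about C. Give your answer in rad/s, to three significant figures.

ω = 12.04 rad/s (from 115 rpm).
Crank pin A relative to C: A = (d + r cosθ, r sinθ); lever angle φ = atan2(r sinθ, d + r cosθ).
Differentiating tanφ: φ̇ = rω(d cosθ + r)/(d² + r² + 2dr cosθ).
d² + r² + 2dr cosθ = |CA|² = 0.147058 m²;  d cosθ + r = +0.37655 m.
|ω_lever| = |0.1113·12.04·+0.37655| / 0.147058 = 3.4321 rad/s.

3.43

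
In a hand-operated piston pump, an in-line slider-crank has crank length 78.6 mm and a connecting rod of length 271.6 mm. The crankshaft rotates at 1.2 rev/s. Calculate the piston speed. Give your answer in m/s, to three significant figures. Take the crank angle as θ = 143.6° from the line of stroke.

0.269

ω = 2π·1.2 = 7.54 rad/s
For an in-line slider-crank, x = r cosθ + √(L² − r² sin²θ), so v = −rω sinθ·[1 + r cosθ/√(L² − r² sin²θ)].
With r = 0.0786 m, L = 0.2716 m, θ = 143.6°: √(L² − r² sin²θ) = 0.26756 m.
v = −0.0786·7.54·0.59342·[1 + 0.0786·-0.80489/0.26756] = -0.26853 m/s.
|v| = 0.26853 m/s.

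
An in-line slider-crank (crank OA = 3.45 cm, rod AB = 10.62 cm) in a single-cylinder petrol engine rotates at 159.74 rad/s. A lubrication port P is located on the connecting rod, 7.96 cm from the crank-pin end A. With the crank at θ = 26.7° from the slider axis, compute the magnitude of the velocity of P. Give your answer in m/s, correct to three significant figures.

3.26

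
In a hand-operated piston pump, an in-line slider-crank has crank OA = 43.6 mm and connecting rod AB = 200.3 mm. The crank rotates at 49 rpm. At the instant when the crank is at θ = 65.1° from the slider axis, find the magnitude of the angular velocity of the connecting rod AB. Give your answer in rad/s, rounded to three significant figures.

0.480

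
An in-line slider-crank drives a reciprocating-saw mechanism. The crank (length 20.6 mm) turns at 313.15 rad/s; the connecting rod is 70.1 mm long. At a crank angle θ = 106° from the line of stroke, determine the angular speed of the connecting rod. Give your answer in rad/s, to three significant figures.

ω = 313.1 rad/s
The rod makes angle φ with the slider axis where L sinφ = r sinθ; differentiating, L cosφ·φ̇ = r ω cosθ.
L cosφ = √(L² − r² sin²θ) = 0.067245 m.
|ω_rod| = r ω |cosθ| / √(L² − r² sin²θ) = 0.0206·313.1·0.27564/0.067245 = 26.442 rad/s.

26.4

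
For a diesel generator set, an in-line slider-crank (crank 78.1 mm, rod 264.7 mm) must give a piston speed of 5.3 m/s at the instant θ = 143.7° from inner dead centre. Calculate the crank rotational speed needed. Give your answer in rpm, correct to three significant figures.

1440

For an in-line slider-crank, |v_piston| = rω|sinθ|·[1 + r cosθ/√(L² − r² sin²θ)].
With r = 0.0781 m, L = 0.2647 m, θ = 143.7°: the bracketed kinematic factor |dx/dθ| = 0.03507 m.
ω = v/|dx/dθ| = 5.3/0.03507 = 151.13 rad/s.
N = 60ω/(2π) = 1443.1 rpm.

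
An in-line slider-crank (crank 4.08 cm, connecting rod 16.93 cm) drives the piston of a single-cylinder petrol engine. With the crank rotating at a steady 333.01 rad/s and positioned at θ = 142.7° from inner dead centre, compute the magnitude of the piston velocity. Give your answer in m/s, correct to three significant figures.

ω = 333 rad/s
For an in-line slider-crank, x = r cosθ + √(L² − r² sin²θ), so v = −rω sinθ·[1 + r cosθ/√(L² − r² sin²θ)].
With r = 0.0408 m, L = 0.1693 m, θ = 142.7°: √(L² − r² sin²θ) = 0.16748 m.
v = −0.0408·333·0.60599·[1 + 0.0408·-0.79547/0.16748] = -6.638 m/s.
|v| = 6.638 m/s.

6.64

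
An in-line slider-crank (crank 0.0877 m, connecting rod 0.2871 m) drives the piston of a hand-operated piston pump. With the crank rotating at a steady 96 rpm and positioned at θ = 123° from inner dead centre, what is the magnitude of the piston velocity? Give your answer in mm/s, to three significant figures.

ω = 2π·96/60 = 10.05 rad/s
For an in-line slider-crank, x = r cosθ + √(L² − r² sin²θ), so v = −rω sinθ·[1 + r cosθ/√(L² − r² sin²θ)].
With r = 0.0877 m, L = 0.2871 m, θ = 123°: √(L² − r² sin²θ) = 0.27752 m.
v = −0.0877·10.05·0.83867·[1 + 0.0877·-0.54464/0.27752] = -0.61215 m/s.
|v| = 0.61215 m/s = 612.15 mm/s.

612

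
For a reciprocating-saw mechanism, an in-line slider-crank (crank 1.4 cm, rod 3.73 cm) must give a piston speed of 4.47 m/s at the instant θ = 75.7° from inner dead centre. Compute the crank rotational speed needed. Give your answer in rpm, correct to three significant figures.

For an in-line slider-crank, |v_piston| = rω|sinθ|·[1 + r cosθ/√(L² − r² sin²θ)].
With r = 0.014 m, L = 0.0373 m, θ = 75.7°: the bracketed kinematic factor |dx/dθ| = 0.014916 m.
ω = v/|dx/dθ| = 4.47/0.014916 = 299.67 rad/s.
N = 60ω/(2π) = 2861.6 rpm.

2860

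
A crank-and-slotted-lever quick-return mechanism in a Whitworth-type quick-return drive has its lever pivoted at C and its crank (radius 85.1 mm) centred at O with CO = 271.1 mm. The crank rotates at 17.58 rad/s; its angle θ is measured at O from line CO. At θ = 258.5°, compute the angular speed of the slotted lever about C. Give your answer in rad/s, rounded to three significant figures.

ω = 17.58 rad/s
Crank pin A relative to C: A = (d + r cosθ, r sinθ); lever angle φ = atan2(r sinθ, d + r cosθ).
Differentiating tanφ: φ̇ = rω(d cosθ + r)/(d² + r² + 2dr cosθ).
d² + r² + 2dr cosθ = |CA|² = 0.0715381 m²;  d cosθ + r = +0.031051 m.
|ω_lever| = |0.0851·17.58·+0.031051| / 0.0715381 = 0.64937 rad/s.

0.649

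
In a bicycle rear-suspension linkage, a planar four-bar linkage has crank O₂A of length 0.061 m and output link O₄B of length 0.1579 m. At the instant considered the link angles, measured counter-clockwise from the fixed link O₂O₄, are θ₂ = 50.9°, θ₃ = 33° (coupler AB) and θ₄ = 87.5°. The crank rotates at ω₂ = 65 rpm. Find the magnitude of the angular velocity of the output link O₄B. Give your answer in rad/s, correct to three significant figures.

0.993

ω₂ = 6.807 rad/s (from 65 rpm).
Differentiating the loop-closure r₂e^{iθ₂}+r₃e^{iθ₃}=r₁+r₄e^{iθ₄} gives r₂ω₂e^{iθ₂}+r₃ω₃e^{iθ₃}=r₄ω₄e^{iθ₄}.
Eliminating the other unknown: ω₄ = r₂ω₂ sin(θ₂−θ₃) / [r₄ sin(θ₄−θ₃)].
Numerator sine = +0.30736; denominator sine = +0.81412.
Result = 0.061·6.807·(+0.30736) / (0.1579·(+0.81412)) = +0.99276 rad/s; magnitude 0.99276 rad/s.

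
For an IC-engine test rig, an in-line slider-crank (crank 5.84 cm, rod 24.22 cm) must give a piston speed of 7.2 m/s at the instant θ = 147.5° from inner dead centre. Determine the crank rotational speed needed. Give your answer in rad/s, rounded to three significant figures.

289

For an in-line slider-crank, |v_piston| = rω|sinθ|·[1 + r cosθ/√(L² − r² sin²θ)].
With r = 0.0584 m, L = 0.2422 m, θ = 147.5°: the bracketed kinematic factor |dx/dθ| = 0.024943 m.
ω = v/|dx/dθ| = 7.2/0.024943 = 288.66 rad/s.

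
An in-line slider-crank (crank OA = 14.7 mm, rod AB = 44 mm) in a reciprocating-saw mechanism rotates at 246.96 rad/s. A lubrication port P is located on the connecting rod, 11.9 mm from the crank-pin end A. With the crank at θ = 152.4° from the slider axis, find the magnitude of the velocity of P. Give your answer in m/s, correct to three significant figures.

2.81

ω = 247 rad/s.  Crank-pin speed |V_A| = rω = 3.6303 m/s, perpendicular to OA.
Rod angle: sinφ = −(r/L) sinθ ⇒ φ = -8.904°; ω_rod = −rω cosθ/√(L²−r²sin²θ) = +74.01 rad/s.
V_P = V_A + ω_rod × AP, with AP = 0.0119 m along the rod.
Components: V_Px = −rω sinθ − a·ω_rod·sinφ = -1.5456 m/s;  V_Py = rω cosθ + a·ω_rod·cosφ = -2.3471 m/s.
|V_P| = √(V_Px² + V_Py²) = 2.8103 m/s.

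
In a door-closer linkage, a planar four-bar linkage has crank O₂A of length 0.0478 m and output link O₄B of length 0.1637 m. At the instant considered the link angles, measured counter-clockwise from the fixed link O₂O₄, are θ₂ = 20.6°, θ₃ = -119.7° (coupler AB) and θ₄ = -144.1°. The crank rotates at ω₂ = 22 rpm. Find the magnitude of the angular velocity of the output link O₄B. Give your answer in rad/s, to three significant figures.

ω₂ = 2.304 rad/s (from 22 rpm).
Differentiating the loop-closure r₂e^{iθ₂}+r₃e^{iθ₃}=r₁+r₄e^{iθ₄} gives r₂ω₂e^{iθ₂}+r₃ω₃e^{iθ₃}=r₄ω₄e^{iθ₄}.
Eliminating the other unknown: ω₄ = r₂ω₂ sin(θ₂−θ₃) / [r₄ sin(θ₄−θ₃)].
Numerator sine = +0.63877; denominator sine = -0.41310.
Result = 0.0478·2.304·(+0.63877) / (0.1637·(-0.41310)) = -1.0402 rad/s; magnitude 1.0402 rad/s.

1.04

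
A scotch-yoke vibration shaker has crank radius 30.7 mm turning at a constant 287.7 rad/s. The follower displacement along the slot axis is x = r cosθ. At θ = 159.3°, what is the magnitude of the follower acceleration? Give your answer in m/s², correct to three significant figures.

2380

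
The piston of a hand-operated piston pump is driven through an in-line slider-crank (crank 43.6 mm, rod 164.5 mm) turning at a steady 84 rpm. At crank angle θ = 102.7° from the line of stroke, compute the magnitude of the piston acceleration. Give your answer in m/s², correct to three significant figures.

1.57

ω = 2π·84/60 = 8.796 rad/s
x(θ) = r cosθ + √(L² − r² sin²θ); with ω constant, a = ω²·d²x/dθ².
d²x/dθ² = −r cosθ − r²(cos2θ)/√u − r⁴ sin²2θ/(4u^{3/2}),  u = L² − r² sin²θ = 0.0252512 m².
Substituting r = 0.0436 m, L = 0.1645 m, θ = 102.7°: d²x/dθ² = +0.02035 m.
a = ω²·d²x/dθ² = (8.796)²·(+0.02035) = +1.5747 m/s²;  |a| = 1.5747 m/s².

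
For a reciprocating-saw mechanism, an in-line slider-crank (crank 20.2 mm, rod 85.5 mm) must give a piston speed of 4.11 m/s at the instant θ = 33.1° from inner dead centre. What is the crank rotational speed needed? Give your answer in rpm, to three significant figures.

For an in-line slider-crank, |v_piston| = rω|sinθ|·[1 + r cosθ/√(L² − r² sin²θ)].
With r = 0.0202 m, L = 0.0855 m, θ = 33.1°: the bracketed kinematic factor |dx/dθ| = 0.013233 m.
ω = v/|dx/dθ| = 4.11/0.013233 = 310.59 rad/s.
N = 60ω/(2π) = 2965.9 rpm.

2970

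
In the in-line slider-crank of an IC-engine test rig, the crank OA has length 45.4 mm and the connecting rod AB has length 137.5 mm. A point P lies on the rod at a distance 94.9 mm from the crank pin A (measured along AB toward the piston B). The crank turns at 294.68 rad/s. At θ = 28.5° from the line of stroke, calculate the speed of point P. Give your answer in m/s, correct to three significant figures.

8.50

ω = 294.7 rad/s.  Crank-pin speed |V_A| = rω = 13.378 m/s, perpendicular to OA.
Rod angle: sinφ = −(r/L) sinθ ⇒ φ = -9.065°; ω_rod = −rω cosθ/√(L²−r²sin²θ) = -86.589 rad/s.
V_P = V_A + ω_rod × AP, with AP = 0.0949 m along the rod.
Components: V_Px = −rω sinθ − a·ω_rod·sinφ = -7.6783 m/s;  V_Py = rω cosθ + a·ω_rod·cosφ = +3.6426 m/s.
|V_P| = √(V_Px² + V_Py²) = 8.4985 m/s.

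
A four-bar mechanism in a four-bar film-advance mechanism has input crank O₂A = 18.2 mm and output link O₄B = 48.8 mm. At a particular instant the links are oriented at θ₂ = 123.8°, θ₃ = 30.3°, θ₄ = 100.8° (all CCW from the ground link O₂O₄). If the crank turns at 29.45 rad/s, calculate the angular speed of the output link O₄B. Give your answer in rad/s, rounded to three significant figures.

11.6

ω₂ = 29.45 rad/s
Differentiating the loop-closure r₂e^{iθ₂}+r₃e^{iθ₃}=r₁+r₄e^{iθ₄} gives r₂ω₂e^{iθ₂}+r₃ω₃e^{iθ₃}=r₄ω₄e^{iθ₄}.
Eliminating the other unknown: ω₄ = r₂ω₂ sin(θ₂−θ₃) / [r₄ sin(θ₄−θ₃)].
Numerator sine = +0.99813; denominator sine = +0.94264.
Result = 0.0182·29.45·(+0.99813) / (0.0488·(+0.94264)) = +11.63 rad/s; magnitude 11.63 rad/s.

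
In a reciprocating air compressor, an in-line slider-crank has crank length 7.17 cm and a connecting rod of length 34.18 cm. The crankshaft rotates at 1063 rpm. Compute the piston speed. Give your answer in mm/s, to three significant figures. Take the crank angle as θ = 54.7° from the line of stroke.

7320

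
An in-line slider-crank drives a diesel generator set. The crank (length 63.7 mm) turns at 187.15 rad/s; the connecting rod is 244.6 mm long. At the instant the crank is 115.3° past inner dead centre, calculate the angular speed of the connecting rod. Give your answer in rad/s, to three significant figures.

ω = 187.2 rad/s
The rod makes angle φ with the slider axis where L sinφ = r sinθ; differentiating, L cosφ·φ̇ = r ω cosθ.
L cosφ = √(L² − r² sin²θ) = 0.23772 m.
|ω_rod| = r ω |cosθ| / √(L² − r² sin²θ) = 0.0637·187.2·0.42736/0.23772 = 21.431 rad/s.

21.4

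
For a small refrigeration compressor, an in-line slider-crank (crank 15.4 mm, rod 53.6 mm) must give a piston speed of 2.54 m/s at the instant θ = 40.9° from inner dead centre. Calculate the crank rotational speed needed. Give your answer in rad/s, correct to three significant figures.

For an in-line slider-crank, |v_piston| = rω|sinθ|·[1 + r cosθ/√(L² − r² sin²θ)].
With r = 0.0154 m, L = 0.0536 m, θ = 40.9°: the bracketed kinematic factor |dx/dθ| = 0.012313 m.
ω = v/|dx/dθ| = 2.54/0.012313 = 206.29 rad/s.

206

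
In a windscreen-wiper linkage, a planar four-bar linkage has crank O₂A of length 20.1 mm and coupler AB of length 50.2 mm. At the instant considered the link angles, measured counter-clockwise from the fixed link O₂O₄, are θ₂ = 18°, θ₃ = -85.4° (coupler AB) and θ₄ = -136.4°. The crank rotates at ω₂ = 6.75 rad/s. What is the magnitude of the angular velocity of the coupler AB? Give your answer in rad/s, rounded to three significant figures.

1.50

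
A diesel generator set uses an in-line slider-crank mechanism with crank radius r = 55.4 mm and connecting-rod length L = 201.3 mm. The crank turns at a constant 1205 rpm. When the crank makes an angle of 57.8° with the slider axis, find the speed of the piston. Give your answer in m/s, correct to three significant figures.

ω = 2π·1205/60 = 126.2 rad/s
For an in-line slider-crank, x = r cosθ + √(L² − r² sin²θ), so v = −rω sinθ·[1 + r cosθ/√(L² − r² sin²θ)].
With r = 0.0554 m, L = 0.2013 m, θ = 57.8°: √(L² − r² sin²θ) = 0.19577 m.
v = −0.0554·126.2·0.84619·[1 + 0.0554·0.53288/0.19577] = -6.8076 m/s.
|v| = 6.8076 m/s.

6.81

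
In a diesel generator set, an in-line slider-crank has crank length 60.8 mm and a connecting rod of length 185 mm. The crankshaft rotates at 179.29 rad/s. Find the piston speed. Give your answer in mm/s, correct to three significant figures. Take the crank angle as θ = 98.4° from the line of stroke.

10200

ω = 179.3 rad/s
For an in-line slider-crank, x = r cosθ + √(L² − r² sin²θ), so v = −rω sinθ·[1 + r cosθ/√(L² − r² sin²θ)].
With r = 0.0608 m, L = 0.185 m, θ = 98.4°: √(L² − r² sin²θ) = 0.17495 m.
v = −0.0608·179.3·0.98927·[1 + 0.0608·-0.14608/0.17495] = -10.236 m/s.
|v| = 10.236 m/s = 10236 mm/s.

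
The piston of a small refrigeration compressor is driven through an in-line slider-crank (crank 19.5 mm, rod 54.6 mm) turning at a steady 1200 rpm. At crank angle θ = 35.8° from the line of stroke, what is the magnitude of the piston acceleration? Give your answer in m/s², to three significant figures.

289

ω = 2π·1200/60 = 125.7 rad/s
x(θ) = r cosθ + √(L² − r² sin²θ); with ω constant, a = ω²·d²x/dθ².
d²x/dθ² = −r cosθ − r²(cos2θ)/√u − r⁴ sin²2θ/(4u^{3/2}),  u = L² − r² sin²θ = 0.00285105 m².
Substituting r = 0.0195 m, L = 0.0546 m, θ = 35.8°: d²x/dθ² = -0.018277 m.
a = ω²·d²x/dθ² = (125.7)²·(-0.018277) = -288.63 m/s²;  |a| = 288.63 m/s².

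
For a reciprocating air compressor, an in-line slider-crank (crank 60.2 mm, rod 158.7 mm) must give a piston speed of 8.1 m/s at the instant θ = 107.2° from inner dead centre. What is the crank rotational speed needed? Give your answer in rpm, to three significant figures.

For an in-line slider-crank, |v_piston| = rω|sinθ|·[1 + r cosθ/√(L² − r² sin²θ)].
With r = 0.0602 m, L = 0.1587 m, θ = 107.2°: the bracketed kinematic factor |dx/dθ| = 0.050587 m.
ω = v/|dx/dθ| = 8.1/0.050587 = 160.12 rad/s.
N = 60ω/(2π) = 1529 rpm.

1530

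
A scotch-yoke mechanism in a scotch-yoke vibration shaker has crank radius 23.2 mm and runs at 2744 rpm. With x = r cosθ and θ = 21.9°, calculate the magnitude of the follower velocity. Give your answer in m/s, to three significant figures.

ω = 287.4 rad/s (from 2744 rpm).
x = r cosθ ⇒ ẋ = −rω sinθ.
|v| = rω|sinθ| = 0.0232·287.4·|sin 21.9°| = 2.4865 m/s.

2.49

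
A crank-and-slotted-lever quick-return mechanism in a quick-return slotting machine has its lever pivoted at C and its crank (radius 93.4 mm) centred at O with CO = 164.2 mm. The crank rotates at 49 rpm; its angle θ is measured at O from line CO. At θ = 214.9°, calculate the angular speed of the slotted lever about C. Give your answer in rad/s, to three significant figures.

1.88

ω = 5.131 rad/s (from 49 rpm).
Crank pin A relative to C: A = (d + r cosθ, r sinθ); lever angle φ = atan2(r sinθ, d + r cosθ).
Differentiating tanφ: φ̇ = rω(d cosθ + r)/(d² + r² + 2dr cosθ).
d² + r² + 2dr cosθ = |CA|² = 0.010529 m²;  d cosθ + r = -0.041269 m.
|ω_lever| = |0.0934·5.131·-0.041269| / 0.010529 = 1.8785 rad/s.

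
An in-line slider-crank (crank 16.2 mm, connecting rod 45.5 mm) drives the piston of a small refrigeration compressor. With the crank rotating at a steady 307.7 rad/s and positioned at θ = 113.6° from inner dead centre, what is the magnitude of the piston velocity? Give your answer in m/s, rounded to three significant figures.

3.88

ω = 307.7 rad/s
For an in-line slider-crank, x = r cosθ + √(L² − r² sin²θ), so v = −rω sinθ·[1 + r cosθ/√(L² − r² sin²θ)].
With r = 0.0162 m, L = 0.0455 m, θ = 113.6°: √(L² − r² sin²θ) = 0.04301 m.
v = −0.0162·307.7·0.91636·[1 + 0.0162·-0.40035/0.04301] = -3.879 m/s.
|v| = 3.879 m/s.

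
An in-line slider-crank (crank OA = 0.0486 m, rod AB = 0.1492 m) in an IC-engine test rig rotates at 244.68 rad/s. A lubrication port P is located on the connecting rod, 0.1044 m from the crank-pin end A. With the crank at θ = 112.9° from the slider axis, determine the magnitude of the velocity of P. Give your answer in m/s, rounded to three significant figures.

ω = 244.7 rad/s.  Crank-pin speed |V_A| = rω = 11.891 m/s, perpendicular to OA.
Rod angle: sinφ = −(r/L) sinθ ⇒ φ = -17.461°; ω_rod = −rω cosθ/√(L²−r²sin²θ) = +32.512 rad/s.
V_P = V_A + ω_rod × AP, with AP = 0.1044 m along the rod.
Components: V_Px = −rω sinθ − a·ω_rod·sinφ = -9.9357 m/s;  V_Py = rω cosθ + a·ω_rod·cosφ = -1.3894 m/s.
|V_P| = √(V_Px² + V_Py²) = 10.032 m/s.

10.0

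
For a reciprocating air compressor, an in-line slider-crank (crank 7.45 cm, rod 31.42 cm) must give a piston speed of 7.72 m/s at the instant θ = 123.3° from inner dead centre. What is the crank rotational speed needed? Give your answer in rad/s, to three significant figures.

143

For an in-line slider-crank, |v_piston| = rω|sinθ|·[1 + r cosθ/√(L² − r² sin²θ)].
With r = 0.0745 m, L = 0.3142 m, θ = 123.3°: the bracketed kinematic factor |dx/dθ| = 0.053998 m.
ω = v/|dx/dθ| = 7.72/0.053998 = 142.97 rad/s.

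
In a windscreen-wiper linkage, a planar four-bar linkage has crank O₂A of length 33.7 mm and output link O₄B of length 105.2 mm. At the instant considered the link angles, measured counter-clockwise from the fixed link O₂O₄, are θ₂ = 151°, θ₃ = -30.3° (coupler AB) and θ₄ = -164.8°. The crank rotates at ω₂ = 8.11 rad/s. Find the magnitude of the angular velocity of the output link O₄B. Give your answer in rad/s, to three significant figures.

ω₂ = 8.11 rad/s
Differentiating the loop-closure r₂e^{iθ₂}+r₃e^{iθ₃}=r₁+r₄e^{iθ₄} gives r₂ω₂e^{iθ₂}+r₃ω₃e^{iθ₃}=r₄ω₄e^{iθ₄}.
Eliminating the other unknown: ω₄ = r₂ω₂ sin(θ₂−θ₃) / [r₄ sin(θ₄−θ₃)].
Numerator sine = -0.02269; denominator sine = -0.71325.
Result = 0.0337·8.11·(-0.02269) / (0.1052·(-0.71325)) = +0.082637 rad/s; magnitude 0.082637 rad/s.

0.0826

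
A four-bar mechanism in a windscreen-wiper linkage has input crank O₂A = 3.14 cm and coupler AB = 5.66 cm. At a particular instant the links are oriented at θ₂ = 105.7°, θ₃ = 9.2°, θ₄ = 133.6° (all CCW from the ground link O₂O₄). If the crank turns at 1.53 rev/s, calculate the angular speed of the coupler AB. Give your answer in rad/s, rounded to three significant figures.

ω₂ = 9.613 rad/s (from 1.53 rev/s).
Differentiating the loop-closure r₂e^{iθ₂}+r₃e^{iθ₃}=r₁+r₄e^{iθ₄} gives r₂ω₂e^{iθ₂}+r₃ω₃e^{iθ₃}=r₄ω₄e^{iθ₄}.
Eliminating the other unknown: ω₃ = r₂ω₂ sin(θ₄−θ₂) / [r₃ sin(θ₃−θ₄)].
Numerator sine = +0.46793; denominator sine = -0.82511.
Result = 0.0314·9.613·(+0.46793) / (0.0566·(-0.82511)) = -3.0245 rad/s; magnitude 3.0245 rad/s.

3.02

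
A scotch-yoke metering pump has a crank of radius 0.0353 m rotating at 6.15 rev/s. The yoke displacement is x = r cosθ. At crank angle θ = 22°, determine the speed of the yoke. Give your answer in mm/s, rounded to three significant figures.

511

ω = 38.64 rad/s (from 6.15 rev/s).
x = r cosθ ⇒ ẋ = −rω sinθ.
|v| = rω|sinθ| = 0.0353·38.64·|sin 22°| = 0.51098 m/s = 510.98 mm/s.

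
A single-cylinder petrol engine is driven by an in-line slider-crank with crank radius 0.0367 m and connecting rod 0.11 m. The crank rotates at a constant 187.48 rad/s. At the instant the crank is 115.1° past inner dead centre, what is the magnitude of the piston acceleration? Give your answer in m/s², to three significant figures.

ω = 187.5 rad/s
x(θ) = r cosθ + √(L² − r² sin²θ); with ω constant, a = ω²·d²x/dθ².
d²x/dθ² = −r cosθ − r²(cos2θ)/√u − r⁴ sin²2θ/(4u^{3/2}),  u = L² − r² sin²θ = 0.0109955 m².
Substituting r = 0.0367 m, L = 0.11 m, θ = 115.1°: d²x/dθ² = +0.023558 m.
a = ω²·d²x/dθ² = (187.5)²·(+0.023558) = +828.03 m/s²;  |a| = 828.03 m/s².

828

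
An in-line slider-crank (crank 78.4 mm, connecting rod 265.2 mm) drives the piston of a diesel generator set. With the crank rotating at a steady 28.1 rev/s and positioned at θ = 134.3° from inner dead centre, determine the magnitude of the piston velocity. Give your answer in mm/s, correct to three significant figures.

7810

ω = 2π·28.1 = 176.6 rad/s
For an in-line slider-crank, x = r cosθ + √(L² − r² sin²θ), so v = −rω sinθ·[1 + r cosθ/√(L² − r² sin²θ)].
With r = 0.0784 m, L = 0.2652 m, θ = 134.3°: √(L² − r² sin²θ) = 0.2592 m.
v = −0.0784·176.6·0.71569·[1 + 0.0784·-0.69842/0.2592] = -7.8139 m/s.
|v| = 7.8139 m/s = 7813.9 mm/s.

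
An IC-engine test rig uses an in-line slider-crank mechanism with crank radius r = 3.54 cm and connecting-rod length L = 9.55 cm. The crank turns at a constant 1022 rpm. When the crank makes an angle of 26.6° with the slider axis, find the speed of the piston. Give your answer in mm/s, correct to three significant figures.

2270

ω = 2π·1022/60 = 107 rad/s
For an in-line slider-crank, x = r cosθ + √(L² − r² sin²θ), so v = −rω sinθ·[1 + r cosθ/√(L² − r² sin²θ)].
With r = 0.0354 m, L = 0.0955 m, θ = 26.6°: √(L² − r² sin²θ) = 0.094175 m.
v = −0.0354·107·0.44776·[1 + 0.0354·0.89415/0.094175] = -2.2666 m/s.
|v| = 2.2666 m/s = 2266.6 mm/s.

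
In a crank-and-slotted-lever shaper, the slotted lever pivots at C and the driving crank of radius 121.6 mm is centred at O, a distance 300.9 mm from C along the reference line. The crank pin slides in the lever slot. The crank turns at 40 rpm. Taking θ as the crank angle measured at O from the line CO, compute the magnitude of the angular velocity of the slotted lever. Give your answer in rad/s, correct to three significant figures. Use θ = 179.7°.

ω = 4.189 rad/s (from 40 rpm).
Crank pin A relative to C: A = (d + r cosθ, r sinθ); lever angle φ = atan2(r sinθ, d + r cosθ).
Differentiating tanφ: φ̇ = rω(d cosθ + r)/(d² + r² + 2dr cosθ).
d² + r² + 2dr cosθ = |CA|² = 0.0321495 m²;  d cosθ + r = -0.1793 m.
|ω_lever| = |0.1216·4.189·-0.1793| / 0.0321495 = 2.8407 rad/s.

2.84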